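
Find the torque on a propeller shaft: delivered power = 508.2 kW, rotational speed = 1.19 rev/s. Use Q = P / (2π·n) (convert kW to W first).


Formula: Q = P_W / (2 * pi * n)
Step 1 — P_W = 508.2 kW * 1000 = 508200.0 W
Step 2 — 2 * pi * n = 2 * pi * 1.19 = 7.476991
Step 3 — Q = 508200.0 / 7.476991 ≈ 67969 N·m (5 s.f.)

67969 N·m


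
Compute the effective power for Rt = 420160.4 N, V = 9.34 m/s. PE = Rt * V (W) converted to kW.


Formula: PE = Rt * V / 1000 (kW)
Step 1 — PE (W) = 420160.4 * 9.34 = 3924298.136 W
Step 2 — PE (kW) = 3924298.136 / 1000 ≈ 3924.3 kW (5 s.f.)

3924.3 kW


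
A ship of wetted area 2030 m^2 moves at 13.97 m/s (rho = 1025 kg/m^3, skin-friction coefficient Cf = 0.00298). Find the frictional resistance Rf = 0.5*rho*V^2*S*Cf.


Formula: Rf = 0.5 * rho * V^2 * S * Cf
Step 1 — V^2 = 13.97^2 = 195.1609
Step 2 — 0.5 * rho * V^2 = 0.5 * 1025 * 195.1609 = 100019.96125
Step 3 — Rf = 100019.96125 * 2030 * 0.00298 ≈ 605060 N (5 s.f.)

605060 N


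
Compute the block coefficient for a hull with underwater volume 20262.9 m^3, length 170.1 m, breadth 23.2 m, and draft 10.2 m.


Formula: Cb = V / (L * B * T)
Step 1 — L * B * T = 170.1 * 23.2 * 10.2 = 40252.464 m^3
Step 2 — Cb = 20262.9 / 40252.464 ≈ 0.50340 (5 s.f.)

0.50340


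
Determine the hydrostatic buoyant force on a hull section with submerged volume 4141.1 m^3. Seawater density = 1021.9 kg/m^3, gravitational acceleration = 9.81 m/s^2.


Formula: Fb = rho * g * V
Substituting: Fb = 1021.9 * 9.81 * 4141.1
Intermediate: 1021.9 * 9.81 = 10024.839
Result: Fb = 10024.839 * 4141.1 ≈ 41514000 N (5 s.f.)

41514000 N


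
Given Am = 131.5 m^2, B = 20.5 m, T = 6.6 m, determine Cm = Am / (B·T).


Formula: Cm = Am / (B * T)
Step 1 — B * T = 20.5 * 6.6 = 135.3 m^2
Step 2 — Cm = 131.5 / 135.3 ≈ 0.97191 (5 s.f.)

0.97191


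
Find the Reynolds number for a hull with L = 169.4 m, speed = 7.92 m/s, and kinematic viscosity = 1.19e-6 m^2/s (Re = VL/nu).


Formula: Re = V * L / nu
Step 1 — V * L = 7.92 * 169.4 = 1341.648 m^2/s
Step 2 — Re = 1341.648 / 1.19e-6 = 1.13e+09

1.13e+09


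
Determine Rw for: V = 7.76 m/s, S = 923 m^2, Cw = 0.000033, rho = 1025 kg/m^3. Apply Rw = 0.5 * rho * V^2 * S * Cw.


Formula: Rw = 0.5 * rho * V^2 * S * Cw
Step 1 — V^2 = 7.76^2 = 60.2176
Step 2 — 0.5 * rho * V^2 = 0.5 * 1025 * 60.2176 = 30861.52
Step 3 — Rw = 30861.52 * 923 * 0.000033 ≈ 940.01 N (5 s.f.)

940.01 N


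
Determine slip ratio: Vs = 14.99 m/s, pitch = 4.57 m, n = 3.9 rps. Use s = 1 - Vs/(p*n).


Formula: s = 1 - Vs / (p * n)
Step 1 — p * n = 4.57 * 3.9 = 17.823
Step 2 — Vs / (p*n) = 14.99 / 17.823 = 0.841048 (6 d.p.)
Step 3 — s = 1 - 0.841048 = 0.158952

0.158952


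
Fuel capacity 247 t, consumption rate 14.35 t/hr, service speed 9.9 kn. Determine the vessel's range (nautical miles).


Formula: endurance = fuel / rate; range = endurance * speed
Step 1 — endurance = 247 / 14.35 = 17.2125 hours
Step 2 — range = 17.2125 * 9.9 ≈ 170.40 nautical miles (5 s.f.)

170.40 NM


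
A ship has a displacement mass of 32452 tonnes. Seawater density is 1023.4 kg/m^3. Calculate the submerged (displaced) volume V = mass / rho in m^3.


Formula: V = mass / rho
Step 1 — convert tonnes to kg: 32452 t * 1000 = 32452000 kg
Step 2 — V = 32452000 / 1023.4 ≈ 31710 m^3 (5 s.f.)

31710 m^3


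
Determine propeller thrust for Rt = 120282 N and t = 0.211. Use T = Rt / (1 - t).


Formula: T = Rt / (1 - t)
Step 1 — (1 - t) = 1 - 0.211 = 0.789
Step 2 — T = 120282 / 0.789 ≈ 152450 N (5 s.f.)

152450 N


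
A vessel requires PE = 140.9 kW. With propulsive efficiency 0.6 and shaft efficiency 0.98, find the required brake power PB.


Formula: PB = PE / (eta_D * eta_S)
Step 1 — combined efficiency = eta_D * eta_S = 0.6 * 0.98 = 0.588
Step 2 — PB = 140.9 / 0.588 ≈ 239.63 kW (5 s.f.)

239.63 kW


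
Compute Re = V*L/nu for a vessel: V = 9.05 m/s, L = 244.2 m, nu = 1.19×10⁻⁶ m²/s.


Formula: Re = V * L / nu
Step 1 — V * L = 9.05 * 244.2 = 2210.01 m^2/s
Step 2 — Re = 2210.01 / 1.19e-6 = 1.86e+09

1.86e+09


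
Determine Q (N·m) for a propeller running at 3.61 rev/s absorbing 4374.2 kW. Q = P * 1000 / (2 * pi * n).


Formula: Q = P_W / (2 * pi * n)
Step 1 — P_W = 4374.2 kW * 1000 = 4374200.0 W
Step 2 — 2 * pi * n = 2 * pi * 3.61 = 22.682299
Step 3 — Q = 4374200.0 / 22.682299 ≈ 192850 N·m (5 s.f.)

192850 N·m


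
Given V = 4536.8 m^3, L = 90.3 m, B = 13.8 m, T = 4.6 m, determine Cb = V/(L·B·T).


Formula: Cb = V / (L * B * T)
Step 1 — L * B * T = 90.3 * 13.8 * 4.6 = 5732.244 m^3
Step 2 — Cb = 4536.8 / 5732.244 ≈ 0.79145 (5 s.f.)

0.79145


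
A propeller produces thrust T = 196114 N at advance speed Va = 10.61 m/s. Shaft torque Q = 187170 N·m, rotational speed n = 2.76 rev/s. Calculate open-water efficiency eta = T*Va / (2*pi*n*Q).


Formula: eta = T * Va / (2 * pi * n * Q)
Step 1 — numerator = T * Va = 196114 * 10.61 = 2080769.54
Step 2 — 2 * pi * n = 2 * pi * 2.76 = 17.341591
Step 3 — denominator = 17.341591 * 187170 = 3245825.59
Step 4 — eta = 2080769.54 / 3245825.59 ≈ 0.64106 (5 s.f.)

0.64106


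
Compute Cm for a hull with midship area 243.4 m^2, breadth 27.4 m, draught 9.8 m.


Formula: Cm = Am / (B * T)
Step 1 — B * T = 27.4 * 9.8 = 268.52 m^2
Step 2 — Cm = 243.4 / 268.52 ≈ 0.90645 (5 s.f.)

0.90645


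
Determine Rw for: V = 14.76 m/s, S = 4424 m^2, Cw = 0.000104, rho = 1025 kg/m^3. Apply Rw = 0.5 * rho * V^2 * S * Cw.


Formula: Rw = 0.5 * rho * V^2 * S * Cw
Step 1 — V^2 = 14.76^2 = 217.8576
Step 2 — 0.5 * rho * V^2 = 0.5 * 1025 * 217.8576 = 111652.02
Step 3 — Rw = 111652.02 * 4424 * 0.000104 ≈ 51371 N (5 s.f.)

51371 N


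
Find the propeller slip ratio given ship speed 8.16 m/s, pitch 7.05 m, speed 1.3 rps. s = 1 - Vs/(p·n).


Formula: s = 1 - Vs / (p * n)
Step 1 — p * n = 7.05 * 1.3 = 9.165
Step 2 — Vs / (p*n) = 8.16 / 9.165 = 0.890344 (6 d.p.)
Step 3 — s = 1 - 0.890344 = 0.109656

0.109656


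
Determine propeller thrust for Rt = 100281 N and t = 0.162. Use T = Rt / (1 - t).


Formula: T = Rt / (1 - t)
Step 1 — (1 - t) = 1 - 0.162 = 0.838
Step 2 — T = 100281 / 0.838 ≈ 119670 N (5 s.f.)

119670 N


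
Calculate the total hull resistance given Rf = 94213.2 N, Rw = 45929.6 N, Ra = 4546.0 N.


Formula: Rt = Rf + Rw + Ra
Substituting: Rt = 94213.2 + 45929.6 + 4546.0
Result: Rt = 144688.8 N

144688.8 N


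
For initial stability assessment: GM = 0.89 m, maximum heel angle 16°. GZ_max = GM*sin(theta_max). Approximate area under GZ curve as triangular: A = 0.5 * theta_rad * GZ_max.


Formula: GZ_max = GM * sin(theta); Area = 0.5 * theta_rad * GZ_max
Step 1 — GZ_max = 0.89 * sin(16°) = 0.89 * 0.275637 = 0.245317 m
Step 2 — theta_rad = 16 * pi/180 = 0.279253 rad
Step 3 — Area = 0.5 * 0.279253 * 0.245317 ≈ 0.034253 m·rad (5 s.f.)

0.034253 m·rad


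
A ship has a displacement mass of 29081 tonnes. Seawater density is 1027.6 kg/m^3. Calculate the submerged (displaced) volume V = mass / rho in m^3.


Formula: V = mass / rho
Step 1 — convert tonnes to kg: 29081 t * 1000 = 29081000 kg
Step 2 — V = 29081000 / 1027.6 ≈ 28300 m^3 (5 s.f.)

28300 m^3


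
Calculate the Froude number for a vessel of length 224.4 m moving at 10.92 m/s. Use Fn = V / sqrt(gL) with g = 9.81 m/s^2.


Formula: Fn = V / sqrt(g * L)
Step 1 — g * L = 9.81 * 224.4 = 2201.364
Step 2 — sqrt(g * L) = sqrt(2201.364) = 46.918696
Step 3 — Fn = 10.92 / 46.918696 ≈ 0.23274 (5 s.f.)

0.23274


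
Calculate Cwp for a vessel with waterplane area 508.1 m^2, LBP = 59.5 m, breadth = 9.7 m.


Formula: Cwp = Aw / (L * B)
Step 1 — L * B = 59.5 * 9.7 = 577.15 m^2
Step 2 — Cwp = 508.1 / 577.15 ≈ 0.88036 (5 s.f.)

0.88036


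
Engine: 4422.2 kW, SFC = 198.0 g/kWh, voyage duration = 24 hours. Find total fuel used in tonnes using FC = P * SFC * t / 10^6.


Formula: FC (tonnes) = P * SFC * t / 1,000,000
Step 1 — P * SFC * t = 4422.2 * 198.0 * 24 = 21014294.4 g
Step 2 — FC (tonnes) = 21014294.4 / 1,000,000 ≈ 21.014 tonnes (5 s.f.)

21.014 tonnes


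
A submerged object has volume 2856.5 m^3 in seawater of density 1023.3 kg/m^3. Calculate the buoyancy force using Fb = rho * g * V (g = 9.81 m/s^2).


Formula: Fb = rho * g * V
Substituting: Fb = 1023.3 * 9.81 * 2856.5
Intermediate: 1023.3 * 9.81 = 10038.573
Result: Fb = 10038.573 * 2856.5 ≈ 28675000 N (5 s.f.)

28675000 N


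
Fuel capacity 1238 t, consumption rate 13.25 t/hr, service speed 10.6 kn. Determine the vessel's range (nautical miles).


Formula: endurance = fuel / rate; range = endurance * speed
Step 1 — endurance = 1238 / 13.25 = 93.434 hours
Step 2 — range = 93.434 * 10.6 ≈ 990.40 nautical miles (5 s.f.)

990.40 NM


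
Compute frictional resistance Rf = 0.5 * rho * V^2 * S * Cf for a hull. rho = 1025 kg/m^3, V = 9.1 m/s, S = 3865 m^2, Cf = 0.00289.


Formula: Rf = 0.5 * rho * V^2 * S * Cf
Step 1 — V^2 = 9.1^2 = 82.81
Step 2 — 0.5 * rho * V^2 = 0.5 * 1025 * 82.81 = 42440.125
Step 3 — Rf = 42440.125 * 3865 * 0.00289 ≈ 474050 N (5 s.f.)

474050 N


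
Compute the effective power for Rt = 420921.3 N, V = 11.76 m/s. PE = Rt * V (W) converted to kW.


Formula: PE = Rt * V / 1000 (kW)
Step 1 — PE (W) = 420921.3 * 11.76 = 4950034.488 W
Step 2 — PE (kW) = 4950034.488 / 1000 ≈ 4950.0 kW (5 s.f.)

4950.0 kW


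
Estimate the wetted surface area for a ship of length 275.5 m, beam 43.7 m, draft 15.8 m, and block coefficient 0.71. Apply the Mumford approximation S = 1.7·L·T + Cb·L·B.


Formula: S = 1.7*L*T + V/T with V = Cb*L*B*T, i.e. S = L * (1.7*T + Cb*B)
Step 1 — 1.7*T = 1.7 * 15.8 = 26.86 m
Step 2 — Cb*B = 0.71 * 43.7 = 31.027 m
Step 3 — 1.7*T + Cb*B = 26.86 + 31.027 = 57.887 m
Step 4 — S = 275.5 * 57.887 ≈ 15948 m^2 (5 s.f.)

15948 m^2


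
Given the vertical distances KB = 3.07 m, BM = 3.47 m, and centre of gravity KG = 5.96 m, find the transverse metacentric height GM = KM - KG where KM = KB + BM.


Formula: GM = KB + BM - KG
Step 1 — KM = KB + BM = 3.07 + 3.47 = 6.54 m
Step 2 — GM = KM - KG = 6.54 - 5.96 = 0.58 m

0.58 m


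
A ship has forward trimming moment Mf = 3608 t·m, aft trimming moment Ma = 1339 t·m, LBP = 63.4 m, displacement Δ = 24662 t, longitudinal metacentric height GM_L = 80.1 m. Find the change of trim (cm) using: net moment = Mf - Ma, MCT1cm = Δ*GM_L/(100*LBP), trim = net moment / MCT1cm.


Formula: net trimming moment = Mf - Ma; MCT1cm = Δ*GM_L/(100*LBP); trim = net moment / MCT1cm
Step 1 — net trimming moment = 3608 - 1339 = 2269 t·m
Step 2 — MCT1cm = 24662 * 80.1 / (100 * 63.4) = 311.5814 t·m/cm
Step 3 — trim = 2269 / 311.5814 ≈ 7.2822 cm (5 s.f.)

7.2822 cm


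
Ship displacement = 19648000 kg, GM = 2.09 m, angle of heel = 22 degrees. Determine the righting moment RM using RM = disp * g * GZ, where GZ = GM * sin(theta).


Formula: GZ = GM * sin(theta); RM = disp * g * GZ
Step 1 — GZ = 2.09 * sin(22°) = 2.09 * 0.374607 = 0.782929 m
Step 2 — RM = 19648000 * 9.81 * 0.782929 ≈ 150910000 N·m (5 s.f.)

150910000 N·m


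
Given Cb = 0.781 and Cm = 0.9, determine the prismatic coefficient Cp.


Formula: Cp = Cb / Cm
Substituting: Cp = 0.781 / 0.9
Result: Cp ≈ 0.86778 (5 s.f.)

0.86778


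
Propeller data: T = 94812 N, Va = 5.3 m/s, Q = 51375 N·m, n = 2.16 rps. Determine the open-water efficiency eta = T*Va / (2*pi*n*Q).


Formula: eta = T * Va / (2 * pi * n * Q)
Step 1 — numerator = T * Va = 94812 * 5.3 = 502503.6
Step 2 — 2 * pi * n = 2 * pi * 2.16 = 13.57168
Step 3 — denominator = 13.57168 * 51375 = 697245.06
Step 4 — eta = 502503.6 / 697245.06 ≈ 0.72070 (5 s.f.)

0.72070


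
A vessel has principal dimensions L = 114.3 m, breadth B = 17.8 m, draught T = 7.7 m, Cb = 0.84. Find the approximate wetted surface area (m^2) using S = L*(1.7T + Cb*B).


Formula: S = 1.7*L*T + V/T with V = Cb*L*B*T, i.e. S = L * (1.7*T + Cb*B)
Step 1 — 1.7*T = 1.7 * 7.7 = 13.09 m
Step 2 — Cb*B = 0.84 * 17.8 = 14.952 m
Step 3 — 1.7*T + Cb*B = 13.09 + 14.952 = 28.042 m
Step 4 — S = 114.3 * 28.042 ≈ 3205.2 m^2 (5 s.f.)

3205.2 m^2


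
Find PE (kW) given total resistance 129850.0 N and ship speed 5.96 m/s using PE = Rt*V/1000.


Formula: PE = Rt * V / 1000 (kW)
Step 1 — PE (W) = 129850.0 * 5.96 = 773906.0 W
Step 2 — PE (kW) = 773906.0 / 1000 ≈ 773.91 kW (5 s.f.)

773.91 kW


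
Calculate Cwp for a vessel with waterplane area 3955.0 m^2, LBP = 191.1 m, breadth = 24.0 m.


Formula: Cwp = Aw / (L * B)
Step 1 — L * B = 191.1 * 24.0 = 4586.4 m^2
Step 2 — Cwp = 3955.0 / 4586.4 ≈ 0.86233 (5 s.f.)

0.86233


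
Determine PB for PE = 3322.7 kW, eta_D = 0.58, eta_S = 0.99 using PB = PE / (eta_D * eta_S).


Formula: PB = PE / (eta_D * eta_S)
Step 1 — combined efficiency = eta_D * eta_S = 0.58 * 0.99 = 0.5742
Step 2 — PB = 3322.7 / 0.5742 ≈ 5786.7 kW (5 s.f.)

5786.7 kW


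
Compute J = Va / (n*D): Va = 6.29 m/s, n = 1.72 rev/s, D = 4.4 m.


Formula: J = Va / (n * D)
Step 1 — n * D = 1.72 * 4.4 = 7.568
Step 2 — J = 6.29 / 7.568 ≈ 0.83113 (5 s.f.)

0.83113


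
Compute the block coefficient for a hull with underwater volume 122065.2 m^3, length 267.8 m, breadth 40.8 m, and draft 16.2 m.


Formula: Cb = V / (L * B * T)
Step 1 — L * B * T = 267.8 * 40.8 * 16.2 = 177005.088 m^3
Step 2 — Cb = 122065.2 / 177005.088 ≈ 0.68961 (5 s.f.)

0.68961


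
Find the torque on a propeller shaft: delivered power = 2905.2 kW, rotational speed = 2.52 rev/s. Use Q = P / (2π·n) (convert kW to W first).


Formula: Q = P_W / (2 * pi * n)
Step 1 — P_W = 2905.2 kW * 1000 = 2905200.0 W
Step 2 — 2 * pi * n = 2 * pi * 2.52 = 15.833627
Step 3 — Q = 2905200.0 / 15.833627 ≈ 183480 N·m (5 s.f.)

183480 N·m


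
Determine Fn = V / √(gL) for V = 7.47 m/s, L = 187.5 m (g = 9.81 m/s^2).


Formula: Fn = V / sqrt(g * L)
Step 1 — g * L = 9.81 * 187.5 = 1839.375
Step 2 — sqrt(g * L) = sqrt(1839.375) = 42.887935
Step 3 — Fn = 7.47 / 42.887935 ≈ 0.17417 (5 s.f.)

0.17417


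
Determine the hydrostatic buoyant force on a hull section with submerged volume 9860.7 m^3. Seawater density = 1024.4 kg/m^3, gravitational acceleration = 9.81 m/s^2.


Formula: Fb = rho * g * V
Substituting: Fb = 1024.4 * 9.81 * 9860.7
Intermediate: 1024.4 * 9.81 = 10049.364
Result: Fb = 10049.364 * 9860.7 ≈ 99094000 N (5 s.f.)

99094000 N


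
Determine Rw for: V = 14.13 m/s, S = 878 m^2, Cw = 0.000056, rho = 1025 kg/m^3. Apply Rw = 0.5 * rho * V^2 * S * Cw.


Formula: Rw = 0.5 * rho * V^2 * S * Cw
Step 1 — V^2 = 14.13^2 = 199.6569
Step 2 — 0.5 * rho * V^2 = 0.5 * 1025 * 199.6569 = 102324.16125
Step 3 — Rw = 102324.16125 * 878 * 0.000056 ≈ 5031.1 N (5 s.f.)

5031.1 N


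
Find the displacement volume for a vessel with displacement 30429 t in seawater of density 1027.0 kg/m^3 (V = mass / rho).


Formula: V = mass / rho
Step 1 — convert tonnes to kg: 30429 t * 1000 = 30429000 kg
Step 2 — V = 30429000 / 1027.0 ≈ 29629 m^3 (5 s.f.)

29629 m^3


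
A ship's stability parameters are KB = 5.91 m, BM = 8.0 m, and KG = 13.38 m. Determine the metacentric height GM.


Formula: GM = KB + BM - KG
Step 1 — KM = KB + BM = 5.91 + 8.0 = 13.91 m
Step 2 — GM = KM - KG = 13.91 - 13.38 = 0.53 m

0.53 m


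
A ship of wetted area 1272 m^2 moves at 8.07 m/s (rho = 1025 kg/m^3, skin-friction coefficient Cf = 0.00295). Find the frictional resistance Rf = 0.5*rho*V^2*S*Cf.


Formula: Rf = 0.5 * rho * V^2 * S * Cf
Step 1 — V^2 = 8.07^2 = 65.1249
Step 2 — 0.5 * rho * V^2 = 0.5 * 1025 * 65.1249 = 33376.51125
Step 3 — Rf = 33376.51125 * 1272 * 0.00295 ≈ 125240 N (5 s.f.)

125240 N


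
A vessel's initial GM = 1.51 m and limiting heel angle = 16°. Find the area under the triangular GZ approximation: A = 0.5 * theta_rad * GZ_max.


Formula: GZ_max = GM * sin(theta); Area = 0.5 * theta_rad * GZ_max
Step 1 — GZ_max = 1.51 * sin(16°) = 1.51 * 0.275637 = 0.416212 m
Step 2 — theta_rad = 16 * pi/180 = 0.279253 rad
Step 3 — Area = 0.5 * 0.279253 * 0.416212 ≈ 0.058114 m·rad (5 s.f.)

0.058114 m·rad


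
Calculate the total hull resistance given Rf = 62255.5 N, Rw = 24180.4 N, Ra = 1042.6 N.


Formula: Rt = Rf + Rw + Ra
Substituting: Rt = 62255.5 + 24180.4 + 1042.6
Result: Rt = 87478.5 N

87478.5 N


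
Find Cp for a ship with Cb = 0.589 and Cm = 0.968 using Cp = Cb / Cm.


Formula: Cp = Cb / Cm
Substituting: Cp = 0.589 / 0.968
Result: Cp ≈ 0.60847 (5 s.f.)

0.60847


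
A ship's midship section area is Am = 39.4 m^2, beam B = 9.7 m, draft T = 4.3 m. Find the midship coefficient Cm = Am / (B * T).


Formula: Cm = Am / (B * T)
Step 1 — B * T = 9.7 * 4.3 = 41.71 m^2
Step 2 — Cm = 39.4 / 41.71 ≈ 0.94462 (5 s.f.)

0.94462


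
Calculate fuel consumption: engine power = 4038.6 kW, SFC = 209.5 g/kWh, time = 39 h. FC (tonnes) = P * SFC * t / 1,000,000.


Formula: FC (tonnes) = P * SFC * t / 1,000,000
Step 1 — P * SFC * t = 4038.6 * 209.5 * 39 = 32997381.3 g
Step 2 — FC (tonnes) = 32997381.3 / 1,000,000 ≈ 32.997 tonnes (5 s.f.)

32.997 tonnes


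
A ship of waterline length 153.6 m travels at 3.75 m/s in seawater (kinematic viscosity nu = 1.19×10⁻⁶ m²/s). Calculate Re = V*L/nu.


Formula: Re = V * L / nu
Step 1 — V * L = 3.75 * 153.6 = 576.0 m^2/s
Step 2 — Re = 576.0 / 1.19e-6 = 4.84e+08

4.84e+08


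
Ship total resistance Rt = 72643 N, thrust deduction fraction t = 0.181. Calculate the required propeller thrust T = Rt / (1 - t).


Formula: T = Rt / (1 - t)
Step 1 — (1 - t) = 1 - 0.181 = 0.819
Step 2 — T = 72643 / 0.819 ≈ 88697 N (5 s.f.)

88697 N


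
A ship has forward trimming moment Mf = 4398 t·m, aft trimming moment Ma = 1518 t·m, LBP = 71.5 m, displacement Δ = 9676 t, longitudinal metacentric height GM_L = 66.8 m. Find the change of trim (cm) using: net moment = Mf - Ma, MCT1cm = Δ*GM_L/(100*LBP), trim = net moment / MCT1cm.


Formula: net trimming moment = Mf - Ma; MCT1cm = Δ*GM_L/(100*LBP); trim = net moment / MCT1cm
Step 1 — net trimming moment = 4398 - 1518 = 2880 t·m
Step 2 — MCT1cm = 9676 * 66.8 / (100 * 71.5) = 90.3996 t·m/cm
Step 3 — trim = 2880 / 90.3996 ≈ 31.859 cm (5 s.f.)

31.859 cm


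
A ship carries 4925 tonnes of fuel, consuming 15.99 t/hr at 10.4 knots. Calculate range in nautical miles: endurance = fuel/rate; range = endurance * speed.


Formula: endurance = fuel / rate; range = endurance * speed
Step 1 — endurance = 4925 / 15.99 = 308.005 hours
Step 2 — range = 308.005 * 10.4 ≈ 3203.3 nautical miles (5 s.f.)

3203.3 NM


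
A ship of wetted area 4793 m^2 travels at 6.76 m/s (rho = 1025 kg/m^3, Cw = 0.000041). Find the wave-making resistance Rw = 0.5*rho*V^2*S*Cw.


Formula: Rw = 0.5 * rho * V^2 * S * Cw
Step 1 — V^2 = 6.76^2 = 45.6976
Step 2 — 0.5 * rho * V^2 = 0.5 * 1025 * 45.6976 = 23420.02
Step 3 — Rw = 23420.02 * 4793 * 0.000041 ≈ 4602.3 N (5 s.f.)

4602.3 N


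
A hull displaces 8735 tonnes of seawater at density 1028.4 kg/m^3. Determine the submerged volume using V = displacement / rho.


Formula: V = mass / rho
Step 1 — convert tonnes to kg: 8735 t * 1000 = 8735000 kg
Step 2 — V = 8735000 / 1028.4 ≈ 8493.8 m^3 (5 s.f.)

8493.8 m^3


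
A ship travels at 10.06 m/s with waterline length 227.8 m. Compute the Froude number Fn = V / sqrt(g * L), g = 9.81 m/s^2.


Formula: Fn = V / sqrt(g * L)
Step 1 — g * L = 9.81 * 227.8 = 2234.718
Step 2 — sqrt(g * L) = sqrt(2234.718) = 47.272804
Step 3 — Fn = 10.06 / 47.272804 ≈ 0.21281 (5 s.f.)

0.21281


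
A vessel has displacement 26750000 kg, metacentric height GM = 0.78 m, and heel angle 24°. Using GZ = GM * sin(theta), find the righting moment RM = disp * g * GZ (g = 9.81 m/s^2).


Formula: GZ = GM * sin(theta); RM = disp * g * GZ
Step 1 — GZ = 0.78 * sin(24°) = 0.78 * 0.406737 = 0.317255 m
Step 2 — RM = 26750000 * 9.81 * 0.317255 ≈ 83253000 N·m (5 s.f.)

83253000 N·m


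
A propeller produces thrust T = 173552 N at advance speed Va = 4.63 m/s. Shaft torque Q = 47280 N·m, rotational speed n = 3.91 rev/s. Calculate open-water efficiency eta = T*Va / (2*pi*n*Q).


Formula: eta = T * Va / (2 * pi * n * Q)
Step 1 — numerator = T * Va = 173552 * 4.63 = 803545.76
Step 2 — 2 * pi * n = 2 * pi * 3.91 = 24.567255
Step 3 — denominator = 24.567255 * 47280 = 1161539.82
Step 4 — eta = 803545.76 / 1161539.82 ≈ 0.69179 (5 s.f.)

0.69179


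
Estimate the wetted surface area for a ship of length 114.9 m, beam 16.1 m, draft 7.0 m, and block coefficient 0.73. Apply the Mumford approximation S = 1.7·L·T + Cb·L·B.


Formula: S = 1.7*L*T + V/T with V = Cb*L*B*T, i.e. S = L * (1.7*T + Cb*B)
Step 1 — 1.7*T = 1.7 * 7.0 = 11.9 m
Step 2 — Cb*B = 0.73 * 16.1 = 11.753 m
Step 3 — 1.7*T + Cb*B = 11.9 + 11.753 = 23.653 m
Step 4 — S = 114.9 * 23.653 ≈ 2717.7 m^2 (5 s.f.)

2717.7 m^2


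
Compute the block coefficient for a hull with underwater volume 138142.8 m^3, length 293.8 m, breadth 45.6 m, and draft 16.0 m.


Formula: Cb = V / (L * B * T)
Step 1 — L * B * T = 293.8 * 45.6 * 16.0 = 214356.48 m^3
Step 2 — Cb = 138142.8 / 214356.48 ≈ 0.64445 (5 s.f.)

0.64445


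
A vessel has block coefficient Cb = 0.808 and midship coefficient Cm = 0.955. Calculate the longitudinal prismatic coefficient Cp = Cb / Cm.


Formula: Cp = Cb / Cm
Substituting: Cp = 0.808 / 0.955
Result: Cp ≈ 0.84607 (5 s.f.)

0.84607


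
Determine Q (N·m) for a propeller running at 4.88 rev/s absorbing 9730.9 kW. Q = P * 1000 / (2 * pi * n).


Formula: Q = P_W / (2 * pi * n)
Step 1 — P_W = 9730.9 kW * 1000 = 9730900.0 W
Step 2 — 2 * pi * n = 2 * pi * 4.88 = 30.661944
Step 3 — Q = 9730900.0 / 30.661944 ≈ 317360 N·m (5 s.f.)

317360 N·m


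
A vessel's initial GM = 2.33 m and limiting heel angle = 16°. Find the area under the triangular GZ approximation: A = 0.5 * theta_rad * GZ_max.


Formula: GZ_max = GM * sin(theta); Area = 0.5 * theta_rad * GZ_max
Step 1 — GZ_max = 2.33 * sin(16°) = 2.33 * 0.275637 = 0.642234 m
Step 2 — theta_rad = 16 * pi/180 = 0.279253 rad
Step 3 — Area = 0.5 * 0.279253 * 0.642234 ≈ 0.089673 m·rad (5 s.f.)

0.089673 m·rad


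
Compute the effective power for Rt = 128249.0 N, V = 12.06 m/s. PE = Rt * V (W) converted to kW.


Formula: PE = Rt * V / 1000 (kW)
Step 1 — PE (W) = 128249.0 * 12.06 = 1546682.94 W
Step 2 — PE (kW) = 1546682.94 / 1000 ≈ 1546.7 kW (5 s.f.)

1546.7 kW


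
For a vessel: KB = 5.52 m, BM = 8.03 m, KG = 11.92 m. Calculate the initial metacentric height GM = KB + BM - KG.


Formula: GM = KB + BM - KG
Step 1 — KM = KB + BM = 5.52 + 8.03 = 13.55 m
Step 2 — GM = KM - KG = 13.55 - 11.92 = 1.63 m

1.63 m


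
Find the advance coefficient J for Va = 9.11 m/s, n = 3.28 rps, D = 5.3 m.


Formula: J = Va / (n * D)
Step 1 — n * D = 3.28 * 5.3 = 17.384
Step 2 — J = 9.11 / 17.384 ≈ 0.52405 (5 s.f.)

0.52405


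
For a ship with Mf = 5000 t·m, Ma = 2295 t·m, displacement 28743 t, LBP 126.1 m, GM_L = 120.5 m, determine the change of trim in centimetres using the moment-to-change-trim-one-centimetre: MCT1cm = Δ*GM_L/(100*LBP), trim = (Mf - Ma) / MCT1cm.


Formula: net trimming moment = Mf - Ma; MCT1cm = Δ*GM_L/(100*LBP); trim = net moment / MCT1cm
Step 1 — net trimming moment = 5000 - 2295 = 2705 t·m
Step 2 — MCT1cm = 28743 * 120.5 / (100 * 126.1) = 274.6655 t·m/cm
Step 3 — trim = 2705 / 274.6655 ≈ 9.8483 cm (5 s.f.)

9.8483 cm


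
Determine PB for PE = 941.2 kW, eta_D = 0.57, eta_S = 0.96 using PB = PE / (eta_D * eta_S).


Formula: PB = PE / (eta_D * eta_S)
Step 1 — combined efficiency = eta_D * eta_S = 0.57 * 0.96 = 0.5472
Step 2 — PB = 941.2 / 0.5472 ≈ 1720.0 kW (5 s.f.)

1720.0 kW


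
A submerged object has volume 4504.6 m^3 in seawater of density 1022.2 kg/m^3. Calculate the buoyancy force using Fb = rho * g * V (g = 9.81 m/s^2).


Formula: Fb = rho * g * V
Substituting: Fb = 1022.2 * 9.81 * 4504.6
Intermediate: 1022.2 * 9.81 = 10027.782
Result: Fb = 10027.782 * 4504.6 ≈ 45171000 N (5 s.f.)

45171000 N


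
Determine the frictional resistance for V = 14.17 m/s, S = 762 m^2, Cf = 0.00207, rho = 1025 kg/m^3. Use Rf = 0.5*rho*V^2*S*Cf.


Formula: Rf = 0.5 * rho * V^2 * S * Cf
Step 1 — V^2 = 14.17^2 = 200.7889
Step 2 — 0.5 * rho * V^2 = 0.5 * 1025 * 200.7889 = 102904.31125
Step 3 — Rf = 102904.31125 * 762 * 0.00207 ≈ 162320 N (5 s.f.)

162320 N


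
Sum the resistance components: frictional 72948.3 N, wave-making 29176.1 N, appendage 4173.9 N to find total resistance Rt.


Formula: Rt = Rf + Rw + Ra
Substituting: Rt = 72948.3 + 29176.1 + 4173.9
Result: Rt = 106298.3 N

106298.3 N


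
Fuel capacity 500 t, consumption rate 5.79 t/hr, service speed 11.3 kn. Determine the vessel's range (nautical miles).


Formula: endurance = fuel / rate; range = endurance * speed
Step 1 — endurance = 500 / 5.79 = 86.3558 hours
Step 2 — range = 86.3558 * 11.3 ≈ 975.82 nautical miles (5 s.f.)

975.82 NM


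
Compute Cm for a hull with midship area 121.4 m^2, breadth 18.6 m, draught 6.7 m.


Formula: Cm = Am / (B * T)
Step 1 — B * T = 18.6 * 6.7 = 124.62 m^2
Step 2 — Cm = 121.4 / 124.62 ≈ 0.97416 (5 s.f.)

0.97416


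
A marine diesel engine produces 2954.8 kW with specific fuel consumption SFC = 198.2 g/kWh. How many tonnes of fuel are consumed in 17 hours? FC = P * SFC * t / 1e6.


Formula: FC (tonnes) = P * SFC * t / 1,000,000
Step 1 — P * SFC * t = 2954.8 * 198.2 * 17 = 9955903.12 g
Step 2 — FC (tonnes) = 9955903.12 / 1,000,000 ≈ 9.9559 tonnes (5 s.f.)

9.9559 tonnes


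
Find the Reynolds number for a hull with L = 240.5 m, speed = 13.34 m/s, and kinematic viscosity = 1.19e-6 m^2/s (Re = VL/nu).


Formula: Re = V * L / nu
Step 1 — V * L = 13.34 * 240.5 = 3208.27 m^2/s
Step 2 — Re = 3208.27 / 1.19e-6 = 2.70e+09

2.70e+09


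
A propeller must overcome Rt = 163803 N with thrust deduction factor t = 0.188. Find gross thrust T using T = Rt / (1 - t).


Formula: T = Rt / (1 - t)
Step 1 — (1 - t) = 1 - 0.188 = 0.812
Step 2 — T = 163803 / 0.812 ≈ 201730 N (5 s.f.)

201730 N


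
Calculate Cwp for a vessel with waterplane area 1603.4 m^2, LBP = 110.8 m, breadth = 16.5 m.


Formula: Cwp = Aw / (L * B)
Step 1 — L * B = 110.8 * 16.5 = 1828.2 m^2
Step 2 — Cwp = 1603.4 / 1828.2 ≈ 0.87704 (5 s.f.)

0.87704


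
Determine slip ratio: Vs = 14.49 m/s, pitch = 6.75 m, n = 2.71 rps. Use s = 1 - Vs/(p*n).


Formula: s = 1 - Vs / (p * n)
Step 1 — p * n = 6.75 * 2.71 = 18.2925
Step 2 — Vs / (p*n) = 14.49 / 18.2925 = 0.792128 (6 d.p.)
Step 3 — s = 1 - 0.792128 = 0.207872

0.207872


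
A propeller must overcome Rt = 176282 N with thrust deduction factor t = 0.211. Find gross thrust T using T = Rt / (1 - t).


Formula: T = Rt / (1 - t)
Step 1 — (1 - t) = 1 - 0.211 = 0.789
Step 2 — T = 176282 / 0.789 ≈ 223420 N (5 s.f.)

223420 N


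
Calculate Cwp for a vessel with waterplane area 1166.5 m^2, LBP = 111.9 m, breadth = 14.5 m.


Formula: Cwp = Aw / (L * B)
Step 1 — L * B = 111.9 * 14.5 = 1622.55 m^2
Step 2 — Cwp = 1166.5 / 1622.55 ≈ 0.71893 (5 s.f.)

0.71893


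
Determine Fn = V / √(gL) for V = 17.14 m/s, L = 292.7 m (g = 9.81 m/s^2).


Formula: Fn = V / sqrt(g * L)
Step 1 — g * L = 9.81 * 292.7 = 2871.387
Step 2 — sqrt(g * L) = sqrt(2871.387) = 53.585324
Step 3 — Fn = 17.14 / 53.585324 ≈ 0.31986 (5 s.f.)

0.31986


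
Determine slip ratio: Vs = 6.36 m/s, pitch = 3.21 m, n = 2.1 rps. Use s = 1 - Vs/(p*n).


Formula: s = 1 - Vs / (p * n)
Step 1 — p * n = 3.21 * 2.1 = 6.741
Step 2 — Vs / (p*n) = 6.36 / 6.741 = 0.94348 (6 d.p.)
Step 3 — s = 1 - 0.94348 = 0.05652

0.05652


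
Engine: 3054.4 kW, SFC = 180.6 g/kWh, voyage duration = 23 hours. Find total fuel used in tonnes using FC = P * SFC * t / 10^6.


Formula: FC (tonnes) = P * SFC * t / 1,000,000
Step 1 — P * SFC * t = 3054.4 * 180.6 * 23 = 12687366.72 g
Step 2 — FC (tonnes) = 12687366.72 / 1,000,000 ≈ 12.687 tonnes (5 s.f.)

12.687 tonnes


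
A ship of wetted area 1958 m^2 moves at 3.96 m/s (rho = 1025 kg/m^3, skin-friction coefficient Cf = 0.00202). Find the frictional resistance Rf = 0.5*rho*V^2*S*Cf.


Formula: Rf = 0.5 * rho * V^2 * S * Cf
Step 1 — V^2 = 3.96^2 = 15.6816
Step 2 — 0.5 * rho * V^2 = 0.5 * 1025 * 15.6816 = 8036.82
Step 3 — Rf = 8036.82 * 1958 * 0.00202 ≈ 31787 N (5 s.f.)

31787 N


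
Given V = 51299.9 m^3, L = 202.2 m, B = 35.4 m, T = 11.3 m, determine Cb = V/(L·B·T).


Formula: Cb = V / (L * B * T)
Step 1 — L * B * T = 202.2 * 35.4 * 11.3 = 80884.044 m^3
Step 2 — Cb = 51299.9 / 80884.044 ≈ 0.63424 (5 s.f.)

0.63424


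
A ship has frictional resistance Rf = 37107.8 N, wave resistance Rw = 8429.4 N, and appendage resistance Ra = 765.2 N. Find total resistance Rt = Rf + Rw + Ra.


Formula: Rt = Rf + Rw + Ra
Substituting: Rt = 37107.8 + 8429.4 + 765.2
Result: Rt = 46302.4 N

46302.4 N


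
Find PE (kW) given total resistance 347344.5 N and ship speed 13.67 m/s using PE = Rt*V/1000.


Formula: PE = Rt * V / 1000 (kW)
Step 1 — PE (W) = 347344.5 * 13.67 = 4748199.315 W
Step 2 — PE (kW) = 4748199.315 / 1000 ≈ 4748.2 kW (5 s.f.)

4748.2 kW


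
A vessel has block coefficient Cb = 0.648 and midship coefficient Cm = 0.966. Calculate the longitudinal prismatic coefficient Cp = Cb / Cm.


Formula: Cp = Cb / Cm
Substituting: Cp = 0.648 / 0.966
Result: Cp ≈ 0.67081 (5 s.f.)

0.67081


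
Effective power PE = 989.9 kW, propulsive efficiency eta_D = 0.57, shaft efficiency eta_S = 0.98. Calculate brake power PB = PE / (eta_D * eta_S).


Formula: PB = PE / (eta_D * eta_S)
Step 1 — combined efficiency = eta_D * eta_S = 0.57 * 0.98 = 0.5586
Step 2 — PB = 989.9 / 0.5586 ≈ 1772.1 kW (5 s.f.)

1772.1 kW


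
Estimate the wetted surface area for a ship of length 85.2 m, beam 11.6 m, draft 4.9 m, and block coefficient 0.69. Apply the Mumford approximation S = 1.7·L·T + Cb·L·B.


Formula: S = 1.7*L*T + V/T with V = Cb*L*B*T, i.e. S = L * (1.7*T + Cb*B)
Step 1 — 1.7*T = 1.7 * 4.9 = 8.33 m
Step 2 — Cb*B = 0.69 * 11.6 = 8.004 m
Step 3 — 1.7*T + Cb*B = 8.33 + 8.004 = 16.334 m
Step 4 — S = 85.2 * 16.334 ≈ 1391.7 m^2 (5 s.f.)

1391.7 m^2


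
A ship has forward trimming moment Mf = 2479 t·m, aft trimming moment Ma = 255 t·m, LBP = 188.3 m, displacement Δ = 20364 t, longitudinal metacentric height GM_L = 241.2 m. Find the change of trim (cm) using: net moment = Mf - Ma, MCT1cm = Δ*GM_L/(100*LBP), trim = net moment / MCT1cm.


Formula: net trimming moment = Mf - Ma; MCT1cm = Δ*GM_L/(100*LBP); trim = net moment / MCT1cm
Step 1 — net trimming moment = 2479 - 255 = 2224 t·m
Step 2 — MCT1cm = 20364 * 241.2 / (100 * 188.3) = 260.8495 t·m/cm
Step 3 — trim = 2224 / 260.8495 ≈ 8.5260 cm (5 s.f.)

8.5260 cm


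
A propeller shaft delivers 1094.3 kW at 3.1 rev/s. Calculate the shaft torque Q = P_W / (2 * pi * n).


Formula: Q = P_W / (2 * pi * n)
Step 1 — P_W = 1094.3 kW * 1000 = 1094300.0 W
Step 2 — 2 * pi * n = 2 * pi * 3.1 = 19.477874
Step 3 — Q = 1094300.0 / 19.477874 ≈ 56182 N·m (5 s.f.)

56182 N·m


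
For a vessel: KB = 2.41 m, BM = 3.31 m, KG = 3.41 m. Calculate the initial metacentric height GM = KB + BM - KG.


Formula: GM = KB + BM - KG
Step 1 — KM = KB + BM = 2.41 + 3.31 = 5.72 m
Step 2 — GM = KM - KG = 5.72 - 3.41 = 2.31 m

2.31 m


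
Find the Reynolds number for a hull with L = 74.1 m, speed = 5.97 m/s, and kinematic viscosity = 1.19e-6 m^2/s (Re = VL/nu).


Formula: Re = V * L / nu
Step 1 — V * L = 5.97 * 74.1 = 442.377 m^2/s
Step 2 — Re = 442.377 / 1.19e-6 = 3.72e+08

3.72e+08


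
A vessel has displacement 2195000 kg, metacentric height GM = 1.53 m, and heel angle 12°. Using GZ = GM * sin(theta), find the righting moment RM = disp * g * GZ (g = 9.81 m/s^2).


Formula: GZ = GM * sin(theta); RM = disp * g * GZ
Step 1 — GZ = 1.53 * sin(12°) = 1.53 * 0.207912 = 0.318105 m
Step 2 — RM = 2195000 * 9.81 * 0.318105 ≈ 6849700 N·m (5 s.f.)

6849700 N·m


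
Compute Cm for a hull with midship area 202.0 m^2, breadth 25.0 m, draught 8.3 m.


Formula: Cm = Am / (B * T)
Step 1 — B * T = 25.0 * 8.3 = 207.5 m^2
Step 2 — Cm = 202.0 / 207.5 ≈ 0.97349 (5 s.f.)

0.97349


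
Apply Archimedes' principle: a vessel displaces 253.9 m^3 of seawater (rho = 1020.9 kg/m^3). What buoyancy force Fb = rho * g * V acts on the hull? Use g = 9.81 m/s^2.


Formula: Fb = rho * g * V
Substituting: Fb = 1020.9 * 9.81 * 253.9
Intermediate: 1020.9 * 9.81 = 10015.029
Result: Fb = 10015.029 * 253.9 ≈ 2542800 N (5 s.f.)

2542800 N


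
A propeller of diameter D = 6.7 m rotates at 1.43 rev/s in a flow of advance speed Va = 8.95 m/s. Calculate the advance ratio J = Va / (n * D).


Formula: J = Va / (n * D)
Step 1 — n * D = 1.43 * 6.7 = 9.581
Step 2 — J = 8.95 / 9.581 ≈ 0.93414 (5 s.f.)

0.93414


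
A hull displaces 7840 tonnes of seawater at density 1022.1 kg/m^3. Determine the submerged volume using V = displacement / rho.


Formula: V = mass / rho
Step 1 — convert tonnes to kg: 7840 t * 1000 = 7840000 kg
Step 2 — V = 7840000 / 1022.1 ≈ 7670.5 m^3 (5 s.f.)

7670.5 m^3


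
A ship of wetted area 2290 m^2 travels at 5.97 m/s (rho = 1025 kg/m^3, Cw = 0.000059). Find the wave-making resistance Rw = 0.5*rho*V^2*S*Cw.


Formula: Rw = 0.5 * rho * V^2 * S * Cw
Step 1 — V^2 = 5.97^2 = 35.6409
Step 2 — 0.5 * rho * V^2 = 0.5 * 1025 * 35.6409 = 18265.96125
Step 3 — Rw = 18265.96125 * 2290 * 0.000059 ≈ 2467.9 N (5 s.f.)

2467.9 N


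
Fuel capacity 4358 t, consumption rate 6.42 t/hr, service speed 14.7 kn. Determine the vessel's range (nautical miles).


Formula: endurance = fuel / rate; range = endurance * speed
Step 1 — endurance = 4358 / 6.42 = 678.8162 hours
Step 2 — range = 678.8162 * 14.7 ≈ 9978.6 nautical miles (5 s.f.)

9978.6 NM


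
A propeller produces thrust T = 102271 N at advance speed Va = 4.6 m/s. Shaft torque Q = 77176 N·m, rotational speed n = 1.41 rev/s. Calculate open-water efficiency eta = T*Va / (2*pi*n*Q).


Formula: eta = T * Va / (2 * pi * n * Q)
Step 1 — numerator = T * Va = 102271 * 4.6 = 470446.6
Step 2 — 2 * pi * n = 2 * pi * 1.41 = 8.859291
Step 3 — denominator = 8.859291 * 77176 = 683724.64
Step 4 — eta = 470446.6 / 683724.64 ≈ 0.68806 (5 s.f.)

0.68806


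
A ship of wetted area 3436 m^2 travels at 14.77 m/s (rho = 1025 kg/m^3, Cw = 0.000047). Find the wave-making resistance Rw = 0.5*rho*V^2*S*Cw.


Formula: Rw = 0.5 * rho * V^2 * S * Cw
Step 1 — V^2 = 14.77^2 = 218.1529
Step 2 — 0.5 * rho * V^2 = 0.5 * 1025 * 218.1529 = 111803.36125
Step 3 — Rw = 111803.36125 * 3436 * 0.000047 ≈ 18055 N (5 s.f.)

18055 N


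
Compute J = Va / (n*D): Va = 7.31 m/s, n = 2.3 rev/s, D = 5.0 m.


Formula: J = Va / (n * D)
Step 1 — n * D = 2.3 * 5.0 = 11.5
Step 2 — J = 7.31 / 11.5 ≈ 0.63565 (5 s.f.)

0.63565


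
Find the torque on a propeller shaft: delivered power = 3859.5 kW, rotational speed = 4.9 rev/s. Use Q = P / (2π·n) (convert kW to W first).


Formula: Q = P_W / (2 * pi * n)
Step 1 — P_W = 3859.5 kW * 1000 = 3859500.0 W
Step 2 — 2 * pi * n = 2 * pi * 4.9 = 30.787608
Step 3 — Q = 3859500.0 / 30.787608 ≈ 125360 N·m (5 s.f.)

125360 N·m


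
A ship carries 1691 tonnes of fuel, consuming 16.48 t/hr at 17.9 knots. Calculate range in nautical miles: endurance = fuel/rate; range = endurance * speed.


Formula: endurance = fuel / rate; range = endurance * speed
Step 1 — endurance = 1691 / 16.48 = 102.6092 hours
Step 2 — range = 102.6092 * 17.9 ≈ 1836.7 nautical miles (5 s.f.)

1836.7 NM


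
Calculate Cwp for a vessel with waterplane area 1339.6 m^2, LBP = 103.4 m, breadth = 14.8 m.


Formula: Cwp = Aw / (L * B)
Step 1 — L * B = 103.4 * 14.8 = 1530.32 m^2
Step 2 — Cwp = 1339.6 / 1530.32 ≈ 0.87537 (5 s.f.)

0.87537


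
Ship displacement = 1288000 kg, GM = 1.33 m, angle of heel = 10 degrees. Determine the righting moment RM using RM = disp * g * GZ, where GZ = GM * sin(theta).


Formula: GZ = GM * sin(theta); RM = disp * g * GZ
Step 1 — GZ = 1.33 * sin(10°) = 1.33 * 0.173648 = 0.230952 m
Step 2 — RM = 1288000 * 9.81 * 0.230952 ≈ 2918100 N·m (5 s.f.)

2918100 N·m


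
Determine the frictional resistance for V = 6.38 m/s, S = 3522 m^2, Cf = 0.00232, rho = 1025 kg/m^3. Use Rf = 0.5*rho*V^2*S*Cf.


Formula: Rf = 0.5 * rho * V^2 * S * Cf
Step 1 — V^2 = 6.38^2 = 40.7044
Step 2 — 0.5 * rho * V^2 = 0.5 * 1025 * 40.7044 = 20861.005
Step 3 — Rf = 20861.005 * 3522 * 0.00232 ≈ 170460 N (5 s.f.)

170460 N


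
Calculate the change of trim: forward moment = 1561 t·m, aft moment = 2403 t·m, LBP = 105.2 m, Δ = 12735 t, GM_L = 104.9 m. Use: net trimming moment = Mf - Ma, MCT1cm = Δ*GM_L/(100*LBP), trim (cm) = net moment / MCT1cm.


Formula: net trimming moment = Mf - Ma; MCT1cm = Δ*GM_L/(100*LBP); trim = net moment / MCT1cm
Step 1 — net trimming moment = 1561 - 2403 = -842 t·m
Step 2 — MCT1cm = 12735 * 104.9 / (100 * 105.2) = 126.9868 t·m/cm
Step 3 — trim = -842 / 126.9868 ≈ -6.6306 cm (5 s.f.)

-6.6306 cm


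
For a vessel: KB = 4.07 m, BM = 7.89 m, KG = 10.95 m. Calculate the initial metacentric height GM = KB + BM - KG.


Formula: GM = KB + BM - KG
Step 1 — KM = KB + BM = 4.07 + 7.89 = 11.96 m
Step 2 — GM = KM - KG = 11.96 - 10.95 = 1.01 m

1.01 m


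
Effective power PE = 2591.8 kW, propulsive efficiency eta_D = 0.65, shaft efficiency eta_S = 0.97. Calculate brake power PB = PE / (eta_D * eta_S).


Formula: PB = PE / (eta_D * eta_S)
Step 1 — combined efficiency = eta_D * eta_S = 0.65 * 0.97 = 0.6305
Step 2 — PB = 2591.8 / 0.6305 ≈ 4110.7 kW (5 s.f.)

4110.7 kW


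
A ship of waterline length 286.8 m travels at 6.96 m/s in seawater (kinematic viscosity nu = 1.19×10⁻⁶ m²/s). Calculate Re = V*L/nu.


Formula: Re = V * L / nu
Step 1 — V * L = 6.96 * 286.8 = 1996.128 m^2/s
Step 2 — Re = 1996.128 / 1.19e-6 = 1.68e+09

1.68e+09


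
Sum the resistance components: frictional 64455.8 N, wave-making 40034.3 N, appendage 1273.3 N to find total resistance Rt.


Formula: Rt = Rf + Rw + Ra
Substituting: Rt = 64455.8 + 40034.3 + 1273.3
Result: Rt = 105763.4 N

105763.4 N


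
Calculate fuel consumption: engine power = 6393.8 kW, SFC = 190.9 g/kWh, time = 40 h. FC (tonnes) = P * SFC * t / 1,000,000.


Formula: FC (tonnes) = P * SFC * t / 1,000,000
Step 1 — P * SFC * t = 6393.8 * 190.9 * 40 = 48823056.8 g
Step 2 — FC (tonnes) = 48823056.8 / 1,000,000 ≈ 48.823 tonnes (5 s.f.)

48.823 tonnes


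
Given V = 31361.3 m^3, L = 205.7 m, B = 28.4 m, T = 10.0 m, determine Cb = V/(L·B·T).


Formula: Cb = V / (L * B * T)
Step 1 — L * B * T = 205.7 * 28.4 * 10.0 = 58418.8 m^3
Step 2 — Cb = 31361.3 / 58418.8 ≈ 0.53684 (5 s.f.)

0.53684


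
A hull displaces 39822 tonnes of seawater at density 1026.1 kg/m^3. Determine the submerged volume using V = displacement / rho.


Formula: V = mass / rho
Step 1 — convert tonnes to kg: 39822 t * 1000 = 39822000 kg
Step 2 — V = 39822000 / 1026.1 ≈ 38809 m^3 (5 s.f.)

38809 m^3


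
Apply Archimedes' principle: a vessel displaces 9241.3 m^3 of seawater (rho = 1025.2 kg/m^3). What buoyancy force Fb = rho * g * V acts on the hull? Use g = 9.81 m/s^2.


Formula: Fb = rho * g * V
Substituting: Fb = 1025.2 * 9.81 * 9241.3
Intermediate: 1025.2 * 9.81 = 10057.212
Result: Fb = 10057.212 * 9241.3 ≈ 92942000 N (5 s.f.)

92942000 N


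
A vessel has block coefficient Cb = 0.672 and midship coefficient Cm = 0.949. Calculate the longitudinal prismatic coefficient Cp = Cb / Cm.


Formula: Cp = Cb / Cm
Substituting: Cp = 0.672 / 0.949
Result: Cp ≈ 0.70811 (5 s.f.)

0.70811


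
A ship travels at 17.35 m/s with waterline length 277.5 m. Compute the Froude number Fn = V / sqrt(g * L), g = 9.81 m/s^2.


Formula: Fn = V / sqrt(g * L)
Step 1 — g * L = 9.81 * 277.5 = 2722.275
Step 2 — sqrt(g * L) = sqrt(2722.275) = 52.175425
Step 3 — Fn = 17.35 / 52.175425 ≈ 0.33253 (5 s.f.)

0.33253
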